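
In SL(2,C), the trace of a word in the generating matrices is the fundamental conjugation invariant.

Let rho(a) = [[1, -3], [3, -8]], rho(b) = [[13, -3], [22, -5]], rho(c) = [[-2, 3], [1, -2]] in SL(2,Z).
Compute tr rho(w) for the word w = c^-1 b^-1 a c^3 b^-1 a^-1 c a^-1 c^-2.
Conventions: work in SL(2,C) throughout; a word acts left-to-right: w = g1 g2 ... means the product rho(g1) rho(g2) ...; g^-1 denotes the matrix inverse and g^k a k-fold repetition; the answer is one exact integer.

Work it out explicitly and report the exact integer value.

rho(c^-1) = [[-2, -3], [-1, -2]]
... * rho(b^-1) = [[-5, 3], [-22, 13]]  ->  [[76, -45], [49, -29]]
... * rho(a) = [[1, -3], [3, -8]]  ->  [[-59, 132], [-38, 85]]
... * rho(c) = [[-2, 3], [1, -2]]  ->  [[250, -441], [161, -284]]
... * rho(c) = [[-2, 3], [1, -2]]  ->  [[-941, 1632], [-606, 1051]]
... * rho(c) = [[-2, 3], [1, -2]]  ->  [[3514, -6087], [2263, -3920]]
... * rho(b^-1) = [[-5, 3], [-22, 13]]  ->  [[116344, -68589], [74925, -44171]]
... * rho(a^-1) = [[-8, 3], [-3, 1]]  ->  [[-724985, 280443], [-466887, 180604]]
... * rho(c) = [[-2, 3], [1, -2]]  ->  [[1730413, -2735841], [1114378, -1761869]]
... * rho(a^-1) = [[-8, 3], [-3, 1]]  ->  [[-5635781, 2455398], [-3629417, 1581265]]
... * rho(c^-1) = [[-2, -3], [-1, -2]]  ->  [[8816164, 11996547], [5677569, 7725721]]
... * rho(c^-1) = [[-2, -3], [-1, -2]]  ->  [[-29628875, -50441586], [-19080859, -32484149]]
tr = -29628875 + -32484149 = -62113024

-62113024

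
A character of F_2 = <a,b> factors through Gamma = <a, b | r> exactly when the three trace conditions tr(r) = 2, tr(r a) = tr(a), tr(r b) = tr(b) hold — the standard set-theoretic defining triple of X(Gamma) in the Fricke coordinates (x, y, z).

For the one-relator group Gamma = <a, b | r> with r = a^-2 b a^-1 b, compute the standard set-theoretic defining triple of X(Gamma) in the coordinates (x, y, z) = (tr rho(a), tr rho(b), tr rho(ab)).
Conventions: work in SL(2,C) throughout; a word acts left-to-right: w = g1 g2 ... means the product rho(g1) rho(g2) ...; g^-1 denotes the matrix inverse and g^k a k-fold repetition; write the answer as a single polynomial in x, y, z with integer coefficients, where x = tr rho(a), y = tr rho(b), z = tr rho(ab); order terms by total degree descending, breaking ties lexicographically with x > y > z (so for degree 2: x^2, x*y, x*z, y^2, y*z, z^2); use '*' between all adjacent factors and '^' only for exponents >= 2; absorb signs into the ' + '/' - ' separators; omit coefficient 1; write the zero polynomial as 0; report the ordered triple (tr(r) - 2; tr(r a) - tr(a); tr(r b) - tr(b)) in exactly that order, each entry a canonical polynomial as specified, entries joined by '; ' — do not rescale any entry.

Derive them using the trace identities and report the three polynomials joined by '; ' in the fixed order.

x^3*y^2 - 2*x^2*y*z - x*y^2 + x*z^2 + y*z - x - 2; x^2*y^2 - 2*x*y*z + z^2 - x - 2; x^3*y^3 - 2*x^2*y^2*z - x^3*y - x*y^3 + x*y*z^2 + x^2*z + y^2*z + x*y - y - z

and trace(b^2) = trace(b)*trace(b) - trace(1) = y^2 - 2
trace(b^2 a) = trace(b)*trace(a b) - trace(a) = y*z - x
next, trace(b a^-1 b) = trace(b^2)*trace(a) - trace(b^2 a) = x*y^2 - y*z - x
and trace(b a b a) = trace(b a)*trace(b a) - trace(1)   [split at repeated b] = z^2 - 2
trace(b a^-1 b a) = trace(b a b)*trace(a) - trace(b a b a) = x*y*z - x^2 - z^2 + 2
trace(a^-1 b a^-1 b) = trace(b a^-1 b)*trace(a) - trace(b a^-1 b a) = x^2*y^2 - 2*x*y*z + z^2 - 2
trace(a^-2 b a^-1 b) = trace(a^-1 b a^-1 b)*trace(a) - trace(a^-1 b a^-1 b a) = x^3*y^2 - 2*x^2*y*z - x*y^2 + x*z^2 + y*z - x
trace(b^3) = trace(b)*trace(b^2) - trace(b)   [square of b] = y^3 - 3*y
next, trace(b^3 a) = trace(b)*trace(b a b) - trace(b a)   [square of b] = y^2*z - x*y - z
trace(b^2 a^-1 b) = trace(b^3)*trace(a) - trace(b^3 a)   [inverse elimination on a] = x*y^3 - y^2*z - 2*x*y + z
trace(a b a) = trace(a)*trace(b a) - trace(b)   [square of a] = x*z - y
next, trace(b a b^2 a) = trace(b)*trace(a b a b) - trace(a b a)   [square of b] = y*z^2 - x*z - y
next, trace(b^2 a^-1 b a) = trace(b a b^2)*trace(a) - trace(b a b^2 a)   [inverse elimination on a] = x*y^2*z - x^2*y - y*z^2 + y
trace(b a^-1 b^2 a^-1) = trace(b^2 a^-1 b)*trace(a) - trace(b^2 a^-1 b a)   [inverse elimination on a] = x^2*y^3 - 2*x*y^2*z - x^2*y + y*z^2 + x*z - y
trace(a^-2 b a^-1 b^2) = trace(b a^-1 b^2 a^-1)*trace(a) - trace(b a^-1 b^2)   [inverse elimination on a] = x^3*y^3 - 2*x^2*y^2*z - x^3*y - x*y^3 + x*y*z^2 + x^2*z + y^2*z + x*y - z
assemble the triple (trace(r) - 2; trace(r a) - x; trace(r b) - y)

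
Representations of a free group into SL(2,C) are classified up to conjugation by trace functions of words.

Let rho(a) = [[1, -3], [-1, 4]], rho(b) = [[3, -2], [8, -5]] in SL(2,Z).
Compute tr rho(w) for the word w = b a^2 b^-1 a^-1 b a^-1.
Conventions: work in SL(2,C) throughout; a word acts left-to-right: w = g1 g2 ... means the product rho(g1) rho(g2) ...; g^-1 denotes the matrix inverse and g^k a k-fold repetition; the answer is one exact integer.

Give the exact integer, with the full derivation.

167618

rho(b) = [[3, -2], [8, -5]]
... * rho(a) = [[1, -3], [-1, 4]]  ->  [[5, -17], [13, -44]]
... * rho(a) = [[1, -3], [-1, 4]]  ->  [[22, -83], [57, -215]]
... * rho(b^-1) = [[-5, 2], [-8, 3]]  ->  [[554, -205], [1435, -531]]
... * rho(a^-1) = [[4, 3], [1, 1]]  ->  [[2011, 1457], [5209, 3774]]
... * rho(b) = [[3, -2], [8, -5]]  ->  [[17689, -11307], [45819, -29288]]
... * rho(a^-1) = [[4, 3], [1, 1]]  ->  [[59449, 41760], [153988, 108169]]
tr = 59449 + 108169 = 167618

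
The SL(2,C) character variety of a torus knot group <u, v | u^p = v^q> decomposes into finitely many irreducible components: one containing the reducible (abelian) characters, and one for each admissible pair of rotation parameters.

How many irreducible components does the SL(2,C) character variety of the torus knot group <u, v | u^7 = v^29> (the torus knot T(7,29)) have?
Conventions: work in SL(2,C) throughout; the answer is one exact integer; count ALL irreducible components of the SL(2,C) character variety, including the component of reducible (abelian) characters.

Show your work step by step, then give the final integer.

In the torus knot group T(7,29), u^7 = v^29 is central, so an irreducible representation sends it to +I or -I (Schur).
On an irreducible component, tr(u) is locked at 2*cos(pi*alpha/7) for some alpha in 1..6, and tr(v) at 2*cos(pi*beta/29) for some beta in 1..28.
The two central values (-1)^alpha I and (-1)^beta I must be the same matrix, so alpha and beta share a parity.
count pairs: odd alpha (3 choices) x odd beta (14), plus even alpha (3) x even beta (14): 3*14 + 3*14 = 84.
That is 84 components of irreducible characters, and with the reducible (abelian) component the total is 85.

85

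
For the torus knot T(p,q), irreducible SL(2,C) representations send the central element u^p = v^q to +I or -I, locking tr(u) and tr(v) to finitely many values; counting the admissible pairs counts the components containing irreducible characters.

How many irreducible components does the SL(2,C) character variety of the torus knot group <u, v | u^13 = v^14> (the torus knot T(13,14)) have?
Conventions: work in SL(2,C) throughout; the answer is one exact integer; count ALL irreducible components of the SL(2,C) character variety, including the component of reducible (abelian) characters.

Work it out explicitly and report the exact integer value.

For T(13,14): irreducibility forces the central element u^13 = v^14 to one of +I, -I.
On an irreducible component, tr(u) is locked at 2*cos(pi*alpha/13) for some alpha in 1..12, and tr(v) at 2*cos(pi*beta/14) for some beta in 1..13.
Consistency of u^13 = (-1)^alpha I with v^14 = (-1)^beta I forces alpha = beta (mod 2).
Enumerate parity-matched pairs: 6*7 odd-odd plus 6*6 even-even gives 78.
components with irreducible characters: 78; plus the single component of reducible (abelian) characters: total 79.

79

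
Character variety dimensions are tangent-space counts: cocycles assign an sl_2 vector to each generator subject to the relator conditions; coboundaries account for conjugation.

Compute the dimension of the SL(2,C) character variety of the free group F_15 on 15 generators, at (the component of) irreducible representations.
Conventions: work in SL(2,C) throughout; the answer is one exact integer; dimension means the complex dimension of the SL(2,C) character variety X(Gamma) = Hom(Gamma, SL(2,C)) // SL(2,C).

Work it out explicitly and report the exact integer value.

42

Here Gamma is free of rank 15 — no relator constrains a cocycle.
Z^1(Gamma, Ad rho) = (sl_2)^15: a cocycle is a free choice of one sl_2 vector per generator, so dim Z^1 = 3*15 = 45.
At an irreducible rho the centralizer of the image in sl_2 is 0, so the coboundary map sl_2 -> Z^1 is injective: dim B^1 = 3.
dim H^1 = 45 - 3 = 42, which is dim X.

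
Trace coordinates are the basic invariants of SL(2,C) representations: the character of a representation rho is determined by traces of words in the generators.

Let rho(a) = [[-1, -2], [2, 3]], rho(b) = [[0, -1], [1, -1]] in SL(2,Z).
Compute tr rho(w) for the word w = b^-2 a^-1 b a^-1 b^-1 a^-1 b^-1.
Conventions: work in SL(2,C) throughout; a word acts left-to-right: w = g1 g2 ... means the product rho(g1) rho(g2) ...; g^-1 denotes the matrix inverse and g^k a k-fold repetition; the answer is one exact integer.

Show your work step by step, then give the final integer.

rho(b^-1) = [[-1, 1], [-1, 0]]
... * rho(b^-1) = [[-1, 1], [-1, 0]]  ->  [[0, -1], [1, -1]]
... * rho(a^-1) = [[3, 2], [-2, -1]]  ->  [[2, 1], [5, 3]]
... * rho(b) = [[0, -1], [1, -1]]  ->  [[1, -3], [3, -8]]
... * rho(a^-1) = [[3, 2], [-2, -1]]  ->  [[9, 5], [25, 14]]
... * rho(b^-1) = [[-1, 1], [-1, 0]]  ->  [[-14, 9], [-39, 25]]
... * rho(a^-1) = [[3, 2], [-2, -1]]  ->  [[-60, -37], [-167, -103]]
... * rho(b^-1) = [[-1, 1], [-1, 0]]  ->  [[97, -60], [270, -167]]
tr = 97 + -167 = -70

-70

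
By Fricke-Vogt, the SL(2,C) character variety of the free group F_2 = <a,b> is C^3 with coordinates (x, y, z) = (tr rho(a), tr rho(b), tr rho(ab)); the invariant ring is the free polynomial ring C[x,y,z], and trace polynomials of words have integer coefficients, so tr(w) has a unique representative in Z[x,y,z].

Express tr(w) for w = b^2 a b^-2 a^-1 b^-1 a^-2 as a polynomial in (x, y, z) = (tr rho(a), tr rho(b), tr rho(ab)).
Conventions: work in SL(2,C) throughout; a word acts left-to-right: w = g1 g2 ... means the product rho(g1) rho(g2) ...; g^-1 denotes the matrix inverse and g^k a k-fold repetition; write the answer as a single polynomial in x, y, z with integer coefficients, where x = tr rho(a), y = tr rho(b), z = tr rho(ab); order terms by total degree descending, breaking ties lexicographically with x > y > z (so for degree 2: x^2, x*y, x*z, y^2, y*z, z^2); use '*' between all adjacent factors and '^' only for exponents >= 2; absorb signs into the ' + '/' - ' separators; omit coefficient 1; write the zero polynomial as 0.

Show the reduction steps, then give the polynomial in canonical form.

tr(b^2 a) = tr(b) tr(a b) - tr(a)   [square of b] = y*z - x
apply: tr(b^2) = tr(b) tr(b) - tr(1)   [square of b] = y^2 - 2
use: tr(a b^2 a) = tr(a) tr(b^2 a) - tr(b^2)   [square of a] = x*y*z - x^2 - y^2 + 2
tr(a b a b) = tr(b a) tr(b a) - tr(1)   [split at a repeated b] = z^2 - 2
use: tr(a b a) = tr(a) tr(b a) - tr(b)   [square of a] = x*z - y
use: tr(a b^2 a b) = tr(b) tr(a b a b) - tr(a b a)   [square of b] = y*z^2 - x*z - y
use: tr(b^-1 a b^2 a) = tr(a b^2 a) tr(b) - tr(a b^2 a b)   [inverse elimination on b] = x*y^2*z - x^2*y - y^3 - y*z^2 + x*z + 3*y
use: tr(b^2 a b^-2 a) = tr(b^-1 a b^2 a) tr(b) - tr(b^-1 a b^2 a b)   [inverse elimination on b] = x*y^3*z - x^2*y^2 - y^4 - y^2*z^2 + x^2 + 4*y^2 - 2
tr(a^-1 b^2 a b^-2) = tr(b^2 a b^-2) tr(a) - tr(b^2 a b^-2 a)   [inverse elimination on a] = -x*y^3*z + x^2*y^2 + y^4 + y^2*z^2 - 4*y^2 + 2
tr(b^-1 a^-2 b^2 a b^-1) = tr(a^-1 b^2 a b^-2) tr(a) - tr(a^-1 b^2 a b^-2 a)   [inverse elimination on a] = -x^2*y^3*z + x^3*y^2 + x*y^4 + x*y^2*z^2 - 4*x*y^2 + x
apply: tr(b^2 a b) = tr(b) tr(a b^2) - tr(a b)   [square of b] = y^2*z - x*y - z
tr(a^-1 b^2 a b) = tr(b^2 a b) tr(a) - tr(b^2 a b a)   [inverse elimination on a] = x*y^2*z - x^2*y - y*z^2 + y
apply: tr(a^-1 b^2 a b^-1) = tr(a^-1 b^2 a) tr(b) - tr(a^-1 b^2 a b)   [inverse elimination on b] = -x*y^2*z + x^2*y + y^3 + y*z^2 - 3*y
use: tr(b^3) = tr(b) tr(b^2) - tr(b)   [square of b] = y^3 - 3*y
use: tr(a b^3 a) = tr(a) tr(b^3 a) - tr(b^3)   [square of a] = x*y^2*z - x^2*y - y^3 - x*z + 3*y
use: tr(a b^3 a b) = tr(b) tr(a b a b^2) - tr(a b a b)   [square of b] = y^2*z^2 - x*y*z - y^2 - z^2 + 2
tr(b^2 a b^-1 a b) = tr(a b^3 a) tr(b) - tr(a b^3 a b)   [inverse elimination on b] = x*y^3*z - x^2*y^2 - y^4 - y^2*z^2 + 4*y^2 + z^2 - 2
use: tr(a^2 b a b) = tr(a) tr(b a b a) - tr(b a b)   [square of a] = x*z^2 - y*z - x
apply: tr(a^2 b a) = tr(a) tr(b a^2) - tr(b a)   [square of a] = x^2*z - x*y - z
tr(a b a b^2 a) = tr(b) tr(a^2 b a b) - tr(a^2 b a)   [square of b] = x*y*z^2 - x^2*z - y^2*z + z
tr(a b a b a b) = tr(b a) tr(b a b a) - tr(b^-1 a^-1)   [split at a repeated b] = z^3 - 3*z
tr(a b a b^2 a b) = tr(b) tr(a b a b a b) - tr(a b a b a)   [square of b] = y*z^3 - x*z^2 - 2*y*z + x
use: tr(b^2 a b^-1 a b a) = tr(a b a b^2 a) tr(b) - tr(a b a b^2 a b)   [inverse elimination on b] = x*y^2*z^2 - x^2*y*z - y^3*z - y*z^3 + x*z^2 + 3*y*z - x
use: tr(a^-1 b^2 a b^-1 a b) = tr(b^2 a b^-1 a b) tr(a) - tr(b^2 a b^-1 a b a)   [inverse elimination on a] = x^2*y^3*z - x^3*y^2 - x*y^4 - 2*x*y^2*z^2 + x^2*y*z + y^3*z + y*z^3 + 4*x*y^2 - 3*y*z - x
apply: tr(a^-2 b^2 a b^-1 a b) = tr(a^-1 b^2 a b^-1 a b) tr(a) - tr(a^-1 b^2 a b^-1 a b a)   [inverse elimination on a] = x^3*y^3*z - x^4*y^2 - x^2*y^4 - 2*x^2*y^2*z^2 + x^3*y*z + x*y*z^3 + 5*x^2*y^2 + y^4 + y^2*z^2 - 3*x*y*z - x^2 - 4*y^2 - z^2 + 2
tr(b^-1 a^-2 b^2 a b^-1 a) = tr(a^-2 b^2 a b^-1 a) tr(b) - tr(a^-2 b^2 a b^-1 a b)   [inverse elimination on b] = -x^3*y^3*z + x^4*y^2 + x^2*y^4 + 2*x^2*y^2*z^2 - x^3*y*z - x*y^3*z - x*y*z^3 - 4*x^2*y^2 + 3*x*y*z + x^2 + y^2 + z^2 - 2
use: tr(a^-1 b^-1 a^-2 b^2 a b^-1) = tr(b^-1 a^-2 b^2 a b^-1) tr(a) - tr(b^-1 a^-2 b^2 a b^-1 a)   [inverse elimination on a] = -x^2*y^2*z^2 + x^3*y*z + x*y^3*z + x*y*z^3 - 3*x*y*z - y^2 - z^2 + 2
use: tr(b a^-1) = tr(b) tr(a) - tr(b a)   [inverse elimination on a] = x*y - z
tr(a^-2 b) = tr(b a^-1) tr(a) - tr(b)   [inverse elimination on a] = x^2*y - x*z - y
apply: tr(b^2 a b^-2 a^-1 b^-1 a^-2) = tr(a^-1 b^-1 a^-2 b^2 a b^-1) tr(b) - tr(a^-1 b^-1 a^-2 b^2 a)   [inverse elimination on b] = -x^2*y^3*z^2 + x^3*y^2*z + x*y^4*z + x*y^2*z^3 - 3*x*y^2*z - x^2*y - y^3 - y*z^2 + x*z + 3*y

-x^2*y^3*z^2 + x^3*y^2*z + x*y^4*z + x*y^2*z^3 - 3*x*y^2*z - x^2*y - y^3 - y*z^2 + x*z + 3*y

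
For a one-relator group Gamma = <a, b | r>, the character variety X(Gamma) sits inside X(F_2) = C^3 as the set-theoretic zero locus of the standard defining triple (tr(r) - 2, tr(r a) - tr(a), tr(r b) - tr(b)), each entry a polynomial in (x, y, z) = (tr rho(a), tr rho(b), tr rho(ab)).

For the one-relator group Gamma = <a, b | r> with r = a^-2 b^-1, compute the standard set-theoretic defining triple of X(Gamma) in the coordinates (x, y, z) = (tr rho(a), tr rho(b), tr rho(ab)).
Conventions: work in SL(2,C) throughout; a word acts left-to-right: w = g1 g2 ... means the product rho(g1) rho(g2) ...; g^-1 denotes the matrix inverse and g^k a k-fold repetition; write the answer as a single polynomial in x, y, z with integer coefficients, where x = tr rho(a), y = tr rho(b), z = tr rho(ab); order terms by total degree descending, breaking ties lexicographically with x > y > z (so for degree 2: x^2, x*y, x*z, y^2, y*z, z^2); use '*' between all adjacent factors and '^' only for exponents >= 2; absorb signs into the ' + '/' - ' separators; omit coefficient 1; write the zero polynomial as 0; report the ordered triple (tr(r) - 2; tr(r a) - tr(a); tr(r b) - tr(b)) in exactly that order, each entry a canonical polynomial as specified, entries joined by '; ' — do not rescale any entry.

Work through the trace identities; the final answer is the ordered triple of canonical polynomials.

x*z - y - 2; -x + z; x^2 - y - 2

tr(b^-1) = tr(b) = y
apply: tr(b^-1 a) = tr(a)*tr(b) - tr(a b) = x*y - z
tr(b^-1 a^-1) = tr(b^-1)*tr(a) - tr(b^-1 a) = z
apply: tr(a^-2 b^-1) = tr(b^-1 a^-1)*tr(a) - tr(b^-1) = x*z - y
tr(a^-2) = tr(a^-1)*tr(a) - tr(1)  (eliminate a^-1) = x^2 - 2
assemble the triple (tr(r) - 2; tr(r a) - x; tr(r b) - y)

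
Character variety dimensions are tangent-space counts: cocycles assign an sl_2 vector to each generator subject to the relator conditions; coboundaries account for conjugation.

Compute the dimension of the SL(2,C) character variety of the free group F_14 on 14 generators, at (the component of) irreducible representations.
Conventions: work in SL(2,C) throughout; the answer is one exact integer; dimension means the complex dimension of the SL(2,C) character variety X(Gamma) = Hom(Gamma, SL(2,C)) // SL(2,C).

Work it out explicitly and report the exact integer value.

39

The free group F_14: 14 generators, no relators.
Z^1(Gamma, Ad rho) = (sl_2)^14: a cocycle is a free choice of one sl_2 vector per generator, so dim Z^1 = 3*14 = 42.
Irreducibility makes the coboundary map sl_2 -> Z^1 injective (trivial centralizer), so dim B^1 = 3.
Therefore dim X = 42 - 3 = 39.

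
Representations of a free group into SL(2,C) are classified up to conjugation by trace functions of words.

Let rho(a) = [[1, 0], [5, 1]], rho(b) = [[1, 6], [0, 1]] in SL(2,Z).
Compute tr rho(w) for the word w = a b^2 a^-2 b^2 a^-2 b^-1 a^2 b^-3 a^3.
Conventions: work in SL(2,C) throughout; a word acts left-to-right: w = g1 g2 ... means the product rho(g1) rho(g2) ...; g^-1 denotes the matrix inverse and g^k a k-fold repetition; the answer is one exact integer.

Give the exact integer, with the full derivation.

rho(a) = [[1, 0], [5, 1]]
... * rho(b) = [[1, 6], [0, 1]]  ->  [[1, 6], [5, 31]]
... * rho(b) = [[1, 6], [0, 1]]  ->  [[1, 12], [5, 61]]
... * rho(a^-1) = [[1, 0], [-5, 1]]  ->  [[-59, 12], [-300, 61]]
... * rho(a^-1) = [[1, 0], [-5, 1]]  ->  [[-119, 12], [-605, 61]]
... * rho(b) = [[1, 6], [0, 1]]  ->  [[-119, -702], [-605, -3569]]
... * rho(b) = [[1, 6], [0, 1]]  ->  [[-119, -1416], [-605, -7199]]
... * rho(a^-1) = [[1, 0], [-5, 1]]  ->  [[6961, -1416], [35390, -7199]]
... * rho(a^-1) = [[1, 0], [-5, 1]]  ->  [[14041, -1416], [71385, -7199]]
... * rho(b^-1) = [[1, -6], [0, 1]]  ->  [[14041, -85662], [71385, -435509]]
... * rho(a) = [[1, 0], [5, 1]]  ->  [[-414269, -85662], [-2106160, -435509]]
... * rho(a) = [[1, 0], [5, 1]]  ->  [[-842579, -85662], [-4283705, -435509]]
... * rho(b^-1) = [[1, -6], [0, 1]]  ->  [[-842579, 4969812], [-4283705, 25266721]]
... * rho(b^-1) = [[1, -6], [0, 1]]  ->  [[-842579, 10025286], [-4283705, 50968951]]
... * rho(b^-1) = [[1, -6], [0, 1]]  ->  [[-842579, 15080760], [-4283705, 76671181]]
... * rho(a) = [[1, 0], [5, 1]]  ->  [[74561221, 15080760], [379072200, 76671181]]
... * rho(a) = [[1, 0], [5, 1]]  ->  [[149965021, 15080760], [762428105, 76671181]]
... * rho(a) = [[1, 0], [5, 1]]  ->  [[225368821, 15080760], [1145784010, 76671181]]
tr = 225368821 + 76671181 = 302040002

302040002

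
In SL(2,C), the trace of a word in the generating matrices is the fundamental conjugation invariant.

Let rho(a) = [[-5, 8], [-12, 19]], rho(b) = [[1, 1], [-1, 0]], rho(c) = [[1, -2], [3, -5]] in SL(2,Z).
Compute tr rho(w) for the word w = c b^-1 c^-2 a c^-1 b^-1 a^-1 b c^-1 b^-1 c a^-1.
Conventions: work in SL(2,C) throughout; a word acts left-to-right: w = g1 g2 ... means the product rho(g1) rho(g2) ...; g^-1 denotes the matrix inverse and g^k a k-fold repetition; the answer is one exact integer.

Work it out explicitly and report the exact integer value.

2375

rho(c) = [[1, -2], [3, -5]]
... * rho(b^-1) = [[0, -1], [1, 1]]  ->  [[-2, -3], [-5, -8]]
... * rho(c^-1) = [[-5, 2], [-3, 1]]  ->  [[19, -7], [49, -18]]
... * rho(c^-1) = [[-5, 2], [-3, 1]]  ->  [[-74, 31], [-191, 80]]
... * rho(a) = [[-5, 8], [-12, 19]]  ->  [[-2, -3], [-5, -8]]
... * rho(c^-1) = [[-5, 2], [-3, 1]]  ->  [[19, -7], [49, -18]]
... * rho(b^-1) = [[0, -1], [1, 1]]  ->  [[-7, -26], [-18, -67]]
... * rho(a^-1) = [[19, -8], [12, -5]]  ->  [[-445, 186], [-1146, 479]]
... * rho(b) = [[1, 1], [-1, 0]]  ->  [[-631, -445], [-1625, -1146]]
... * rho(c^-1) = [[-5, 2], [-3, 1]]  ->  [[4490, -1707], [11563, -4396]]
... * rho(b^-1) = [[0, -1], [1, 1]]  ->  [[-1707, -6197], [-4396, -15959]]
... * rho(c) = [[1, -2], [3, -5]]  ->  [[-20298, 34399], [-52273, 88587]]
... * rho(a^-1) = [[19, -8], [12, -5]]  ->  [[27126, -9611], [69857, -24751]]
tr = 27126 + -24751 = 2375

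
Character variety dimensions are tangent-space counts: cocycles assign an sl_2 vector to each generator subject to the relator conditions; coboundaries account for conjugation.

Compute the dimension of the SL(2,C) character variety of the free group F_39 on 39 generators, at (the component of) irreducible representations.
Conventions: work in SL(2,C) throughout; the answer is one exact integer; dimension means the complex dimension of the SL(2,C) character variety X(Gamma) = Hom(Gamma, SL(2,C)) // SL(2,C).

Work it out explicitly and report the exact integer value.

114

Gamma = F_39 has 39 generators and no relators.
A cocycle picks one sl_2 vector per generator freely, giving dim Z^1 = 3*39 = 117.
dim B^1 = 3: the coboundary map is injective because an irreducible image has centralizer 0 in sl_2.
dim H^1 = 117 - 3 = 114, which is dim X.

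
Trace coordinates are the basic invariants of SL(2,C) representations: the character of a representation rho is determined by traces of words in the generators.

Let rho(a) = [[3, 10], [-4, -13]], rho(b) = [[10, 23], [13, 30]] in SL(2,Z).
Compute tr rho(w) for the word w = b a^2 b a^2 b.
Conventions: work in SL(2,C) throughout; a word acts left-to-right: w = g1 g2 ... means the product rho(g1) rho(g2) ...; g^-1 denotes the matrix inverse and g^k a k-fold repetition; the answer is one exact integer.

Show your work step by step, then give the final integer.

404184320

rho(b) = [[10, 23], [13, 30]]
... * rho(a) = [[3, 10], [-4, -13]]  ->  [[-62, -199], [-81, -260]]
... * rho(a) = [[3, 10], [-4, -13]]  ->  [[610, 1967], [797, 2570]]
... * rho(b) = [[10, 23], [13, 30]]  ->  [[31671, 73040], [41380, 95431]]
... * rho(a) = [[3, 10], [-4, -13]]  ->  [[-197147, -632810], [-257584, -826803]]
... * rho(a) = [[3, 10], [-4, -13]]  ->  [[1939799, 6255060], [2534460, 8172599]]
... * rho(b) = [[10, 23], [13, 30]]  ->  [[100713770, 232267177], [131588387, 303470550]]
tr = 100713770 + 303470550 = 404184320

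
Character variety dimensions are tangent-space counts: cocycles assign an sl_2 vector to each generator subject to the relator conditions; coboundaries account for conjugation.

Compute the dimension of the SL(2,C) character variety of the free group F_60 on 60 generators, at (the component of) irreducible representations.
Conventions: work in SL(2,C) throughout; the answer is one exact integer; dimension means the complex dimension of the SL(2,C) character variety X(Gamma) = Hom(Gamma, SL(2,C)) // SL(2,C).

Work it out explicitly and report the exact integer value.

177

Gamma = F_60 has 60 generators and no relators.
So Z^1 = (sl_2)^60 in full: dim Z^1 = 180.
At an irreducible rho the centralizer of the image in sl_2 is 0, so the coboundary map sl_2 -> Z^1 is injective: dim B^1 = 3.
dim H^1 = 180 - 3 = 177, which is dim X.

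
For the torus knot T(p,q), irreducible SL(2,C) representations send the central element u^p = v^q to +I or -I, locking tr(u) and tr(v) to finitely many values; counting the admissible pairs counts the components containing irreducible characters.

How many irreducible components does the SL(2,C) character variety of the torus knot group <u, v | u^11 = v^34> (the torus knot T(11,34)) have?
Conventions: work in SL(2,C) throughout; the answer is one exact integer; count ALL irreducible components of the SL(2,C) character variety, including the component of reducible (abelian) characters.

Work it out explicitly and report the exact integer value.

For T(11,34): irreducibility forces the central element u^11 = v^34 to one of +I, -I.
So on each irreducible component the traces are pinned: tr(u) = 2*cos(pi*alpha/11) with 1 <= alpha <= 10, tr(v) = 2*cos(pi*beta/34) with 1 <= beta <= 33.
The two central values (-1)^alpha I and (-1)^beta I must be the same matrix, so alpha and beta share a parity.
count pairs: odd alpha (5 choices) x odd beta (17), plus even alpha (5) x even beta (16): 5*17 + 5*16 = 165.
That is 165 components of irreducible characters, and with the reducible (abelian) component the total is 166.

166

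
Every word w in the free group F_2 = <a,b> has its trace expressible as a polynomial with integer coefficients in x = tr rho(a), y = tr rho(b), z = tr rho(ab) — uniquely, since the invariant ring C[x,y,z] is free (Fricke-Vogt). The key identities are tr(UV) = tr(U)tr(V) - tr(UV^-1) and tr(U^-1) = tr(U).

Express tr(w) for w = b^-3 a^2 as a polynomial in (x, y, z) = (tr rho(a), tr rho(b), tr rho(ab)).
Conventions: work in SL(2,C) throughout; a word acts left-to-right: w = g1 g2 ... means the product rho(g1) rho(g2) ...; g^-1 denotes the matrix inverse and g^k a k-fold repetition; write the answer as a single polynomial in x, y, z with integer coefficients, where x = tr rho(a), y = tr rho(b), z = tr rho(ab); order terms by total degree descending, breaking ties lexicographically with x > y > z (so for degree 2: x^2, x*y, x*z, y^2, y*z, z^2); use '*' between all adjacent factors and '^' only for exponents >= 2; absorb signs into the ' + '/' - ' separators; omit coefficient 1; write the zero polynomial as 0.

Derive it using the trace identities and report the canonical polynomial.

next, tr(a^2) = tr(a)*tr(a) - tr(1)  (reduce the a square) = x^2 - 2
tr(a^2 b) = tr(a)*tr(b a) - tr(b)  (reduce the a square) = x*z - y
tr(b^-1 a^2) = tr(a^2)*tr(b) - tr(a^2 b)  (eliminate b^-1) = x^2*y - x*z - y
tr(b^-1 a^2 b^-1) = tr(b^-1 a^2)*tr(b) - tr(b^-1 a^2 b)  (eliminate b^-1) = x^2*y^2 - x*y*z - x^2 - y^2 + 2
next, tr(b^-3 a^2) = tr(b^-1 a^2 b^-1)*tr(b) - tr(b^-1 a^2)  (eliminate b^-1) = x^2*y^3 - x*y^2*z - 2*x^2*y - y^3 + x*z + 3*y

x^2*y^3 - x*y^2*z - 2*x^2*y - y^3 + x*z + 3*y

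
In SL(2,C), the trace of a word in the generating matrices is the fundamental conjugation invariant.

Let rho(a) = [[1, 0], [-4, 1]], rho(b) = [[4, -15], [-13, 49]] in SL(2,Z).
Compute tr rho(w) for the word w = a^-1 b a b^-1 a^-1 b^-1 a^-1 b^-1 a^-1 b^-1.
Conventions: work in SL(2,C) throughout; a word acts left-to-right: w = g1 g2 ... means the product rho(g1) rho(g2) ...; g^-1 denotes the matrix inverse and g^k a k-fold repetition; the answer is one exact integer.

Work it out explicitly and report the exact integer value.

rho(a^-1) = [[1, 0], [4, 1]]
... * rho(b) = [[4, -15], [-13, 49]]  ->  [[4, -15], [3, -11]]
... * rho(a) = [[1, 0], [-4, 1]]  ->  [[64, -15], [47, -11]]
... * rho(b^-1) = [[49, 15], [13, 4]]  ->  [[2941, 900], [2160, 661]]
... * rho(a^-1) = [[1, 0], [4, 1]]  ->  [[6541, 900], [4804, 661]]
... * rho(b^-1) = [[49, 15], [13, 4]]  ->  [[332209, 101715], [243989, 74704]]
... * rho(a^-1) = [[1, 0], [4, 1]]  ->  [[739069, 101715], [542805, 74704]]
... * rho(b^-1) = [[49, 15], [13, 4]]  ->  [[37536676, 11492895], [27568597, 8440891]]
... * rho(a^-1) = [[1, 0], [4, 1]]  ->  [[83508256, 11492895], [61332161, 8440891]]
... * rho(b^-1) = [[49, 15], [13, 4]]  ->  [[4241312179, 1298595420], [3115007472, 953745979]]
tr = 4241312179 + 953745979 = 5195058158

5195058158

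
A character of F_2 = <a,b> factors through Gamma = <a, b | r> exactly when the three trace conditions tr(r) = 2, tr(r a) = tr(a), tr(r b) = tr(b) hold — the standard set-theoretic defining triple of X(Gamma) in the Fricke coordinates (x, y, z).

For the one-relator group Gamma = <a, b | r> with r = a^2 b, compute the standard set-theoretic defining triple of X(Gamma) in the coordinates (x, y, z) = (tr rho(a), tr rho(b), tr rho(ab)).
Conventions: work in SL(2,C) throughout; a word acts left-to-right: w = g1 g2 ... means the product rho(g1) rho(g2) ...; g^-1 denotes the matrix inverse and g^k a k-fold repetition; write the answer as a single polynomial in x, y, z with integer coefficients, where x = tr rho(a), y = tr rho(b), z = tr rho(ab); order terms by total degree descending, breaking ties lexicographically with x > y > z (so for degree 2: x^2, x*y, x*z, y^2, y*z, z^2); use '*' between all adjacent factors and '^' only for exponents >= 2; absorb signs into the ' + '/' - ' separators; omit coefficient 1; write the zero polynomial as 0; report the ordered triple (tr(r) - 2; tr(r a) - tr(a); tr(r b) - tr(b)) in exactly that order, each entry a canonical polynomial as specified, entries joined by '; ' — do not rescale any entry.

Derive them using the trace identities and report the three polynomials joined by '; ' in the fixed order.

x*z - y - 2; x^2*z - x*y - x - z; x*y*z - x^2 - y^2 - y + 2

so trace(a^2 b) = trace(a)*trace(b a) - trace(b)  (reduce the a square) = x*z - y
trace(a^2 b a) = trace(a)*trace(b a^2) - trace(b a) = x^2*z - x*y - z
so trace(a^2) = trace(a)*trace(a) - trace(1) = x^2 - 2
trace(a^2 b^2) = trace(b)*trace(a^2 b) - trace(a^2) = x*y*z - x^2 - y^2 + 2
assemble the triple (trace(r) - 2; trace(r a) - x; trace(r b) - y)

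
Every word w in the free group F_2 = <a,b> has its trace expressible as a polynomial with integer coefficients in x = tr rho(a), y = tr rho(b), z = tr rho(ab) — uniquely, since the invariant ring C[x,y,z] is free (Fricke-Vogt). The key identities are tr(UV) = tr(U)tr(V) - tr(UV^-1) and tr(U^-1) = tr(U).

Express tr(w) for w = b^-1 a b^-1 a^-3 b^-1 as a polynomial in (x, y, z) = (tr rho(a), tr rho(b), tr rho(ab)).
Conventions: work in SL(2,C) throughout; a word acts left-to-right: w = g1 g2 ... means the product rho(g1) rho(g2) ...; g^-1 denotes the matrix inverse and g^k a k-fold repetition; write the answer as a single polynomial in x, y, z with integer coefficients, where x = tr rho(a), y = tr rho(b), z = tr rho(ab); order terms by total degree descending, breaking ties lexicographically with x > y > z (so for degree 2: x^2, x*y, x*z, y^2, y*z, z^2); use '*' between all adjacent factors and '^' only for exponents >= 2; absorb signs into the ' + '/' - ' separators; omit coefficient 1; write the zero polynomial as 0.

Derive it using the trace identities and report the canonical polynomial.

x^3*y^2*z - x^4*y - x^2*y^3 - x^2*y*z^2 + 4*x^2*y + y*z^2 - x*z - y

and trace(a^-1) = trace(a) = x
and trace(a^-1 b) = trace(b) trace(a) - trace(b a)  (eliminate a^-1) = x*y - z
and trace(b^-1 a^-1) = trace(a^-1) trace(b) - trace(a^-1 b)  (eliminate b^-1) = z
trace(b^-2 a^-1) = trace(b^-1 a^-1) trace(b) - trace(b^-1 a^-1 b)  (eliminate b^-1) = y*z - x
and trace(b^-2) = trace(b^-1) trace(b) - trace(1)  (eliminate b^-1) = y^2 - 2
next, trace(a^-2 b^-2) = trace(b^-2 a^-1) trace(a) - trace(b^-2)  (eliminate a^-1) = x*y*z - x^2 - y^2 + 2
next, trace(b a b a) = trace(b a) trace(b a) - trace(1)  (split on b) = z^2 - 2
trace(b a b a^-1) = trace(b a b) trace(a) - trace(b a b a)  (eliminate a^-1) = x*y*z - x^2 - z^2 + 2
and trace(a b a^-2 b) = trace(b a b a^-1) trace(a) - trace(b a b)  (eliminate a^-1) = x^2*y*z - x^3 - x*z^2 - y*z + 3*x
trace(a^-2 b^-1 a b) = trace(a b a^-2) trace(b) - trace(a b a^-2 b)  (eliminate b^-1) = -x^2*y*z + x^3 + x*y^2 + x*z^2 - 3*x
and trace(a^-1 b^-1 a b) = trace(a b a^-1) trace(b) - trace(a b a^-1 b)  (eliminate b^-1) = -x*y*z + x^2 + y^2 + z^2 - 2
next, trace(b^-1 a b a^-3) = trace(a^-2 b^-1 a b) trace(a) - trace(a^-2 b^-1 a b a)  (eliminate a^-1) = -x^3*y*z + x^4 + x^2*y^2 + x^2*z^2 + x*y*z - 4*x^2 - y^2 - z^2 + 2
trace(b a^-2) = trace(b a^-1) trace(a) - trace(b)  (eliminate a^-1) = x^2*y - x*z - y
trace(a^-3 b^-2 a b) = trace(b^-1 a b a^-3) trace(b) - trace(b^-1 a b a^-3 b)  (eliminate b^-1) = -x^3*y^2*z + x^4*y + x^2*y^3 + x^2*y*z^2 + x*y^2*z - 5*x^2*y - y^3 - y*z^2 + x*z + 3*y
trace(b^-1 a b^-1 a^-3 b^-1) = trace(a^-3 b^-2 a) trace(b) - trace(a^-3 b^-2 a b)  (eliminate b^-1) = x^3*y^2*z - x^4*y - x^2*y^3 - x^2*y*z^2 + 4*x^2*y + y*z^2 - x*z - y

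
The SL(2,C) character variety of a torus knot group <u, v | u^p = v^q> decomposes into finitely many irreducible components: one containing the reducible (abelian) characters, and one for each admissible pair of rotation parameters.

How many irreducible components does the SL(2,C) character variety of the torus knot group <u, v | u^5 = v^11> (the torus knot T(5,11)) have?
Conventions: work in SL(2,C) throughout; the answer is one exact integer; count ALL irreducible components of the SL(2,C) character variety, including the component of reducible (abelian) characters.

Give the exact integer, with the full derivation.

21

In the torus knot group T(5,11), u^5 = v^11 is central, so an irreducible representation sends it to +I or -I (Schur).
This locks tr(u) to 2*cos(pi*alpha/5), alpha in 1..4, and tr(v) to 2*cos(pi*beta/11), beta in 1..10, on each component of irreducible characters.
u^5 = (-1)^alpha I and v^11 = (-1)^beta I must agree, so alpha and beta have equal parity.
Counting: 2 odd alphas x 5 odd betas + 2 even alphas x 5 even betas = 10 + 10 = 20.
That is 20 components of irreducible characters, and with the reducible (abelian) component the total is 21.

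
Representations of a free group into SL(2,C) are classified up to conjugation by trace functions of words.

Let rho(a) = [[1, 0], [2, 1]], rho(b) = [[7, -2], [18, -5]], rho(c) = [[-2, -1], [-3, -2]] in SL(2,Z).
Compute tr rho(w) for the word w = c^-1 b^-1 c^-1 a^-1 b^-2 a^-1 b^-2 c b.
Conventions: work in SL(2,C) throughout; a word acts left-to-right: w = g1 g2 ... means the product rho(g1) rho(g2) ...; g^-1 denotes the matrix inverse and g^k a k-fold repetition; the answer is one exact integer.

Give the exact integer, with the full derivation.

rho(c^-1) = [[-2, 1], [3, -2]]
... * rho(b^-1) = [[-5, 2], [-18, 7]]  ->  [[-8, 3], [21, -8]]
... * rho(c^-1) = [[-2, 1], [3, -2]]  ->  [[25, -14], [-66, 37]]
... * rho(a^-1) = [[1, 0], [-2, 1]]  ->  [[53, -14], [-140, 37]]
... * rho(b^-1) = [[-5, 2], [-18, 7]]  ->  [[-13, 8], [34, -21]]
... * rho(b^-1) = [[-5, 2], [-18, 7]]  ->  [[-79, 30], [208, -79]]
... * rho(a^-1) = [[1, 0], [-2, 1]]  ->  [[-139, 30], [366, -79]]
... * rho(b^-1) = [[-5, 2], [-18, 7]]  ->  [[155, -68], [-408, 179]]
... * rho(b^-1) = [[-5, 2], [-18, 7]]  ->  [[449, -166], [-1182, 437]]
... * rho(c) = [[-2, -1], [-3, -2]]  ->  [[-400, -117], [1053, 308]]
... * rho(b) = [[7, -2], [18, -5]]  ->  [[-4906, 1385], [12915, -3646]]
tr = -4906 + -3646 = -8552

-8552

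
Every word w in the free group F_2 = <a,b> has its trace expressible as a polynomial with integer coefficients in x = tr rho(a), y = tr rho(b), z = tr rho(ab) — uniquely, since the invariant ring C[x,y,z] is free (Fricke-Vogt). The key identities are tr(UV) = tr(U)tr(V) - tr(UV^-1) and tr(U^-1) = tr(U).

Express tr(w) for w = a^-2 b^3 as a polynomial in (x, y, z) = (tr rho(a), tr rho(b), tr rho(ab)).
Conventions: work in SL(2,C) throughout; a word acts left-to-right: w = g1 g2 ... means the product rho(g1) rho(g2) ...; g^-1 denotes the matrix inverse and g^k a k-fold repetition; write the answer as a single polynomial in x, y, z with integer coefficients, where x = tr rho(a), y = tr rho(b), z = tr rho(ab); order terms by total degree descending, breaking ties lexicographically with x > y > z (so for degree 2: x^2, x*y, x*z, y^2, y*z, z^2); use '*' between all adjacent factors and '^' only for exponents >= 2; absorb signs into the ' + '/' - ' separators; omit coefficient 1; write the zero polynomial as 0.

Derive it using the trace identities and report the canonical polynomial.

x^2*y^3 - x*y^2*z - 2*x^2*y - y^3 + x*z + 3*y

tr(b^2) = tr(b) * tr(b) - tr(1) = y^2 - 2
tr(b^3) = tr(b) * tr(b^2) - tr(b) = y^3 - 3*y
tr(a b^2) = tr(b) * tr(a b) - tr(a) = y*z - x
tr(b^3 a) = tr(b) * tr(a b^2) - tr(a b) = y^2*z - x*y - z
tr(a^-1 b^3) = tr(b^3) * tr(a) - tr(b^3 a) = x*y^3 - y^2*z - 2*x*y + z
tr(a^-2 b^3) = tr(a^-1 b^3) * tr(a) - tr(a^-1 b^3 a) = x^2*y^3 - x*y^2*z - 2*x^2*y - y^3 + x*z + 3*y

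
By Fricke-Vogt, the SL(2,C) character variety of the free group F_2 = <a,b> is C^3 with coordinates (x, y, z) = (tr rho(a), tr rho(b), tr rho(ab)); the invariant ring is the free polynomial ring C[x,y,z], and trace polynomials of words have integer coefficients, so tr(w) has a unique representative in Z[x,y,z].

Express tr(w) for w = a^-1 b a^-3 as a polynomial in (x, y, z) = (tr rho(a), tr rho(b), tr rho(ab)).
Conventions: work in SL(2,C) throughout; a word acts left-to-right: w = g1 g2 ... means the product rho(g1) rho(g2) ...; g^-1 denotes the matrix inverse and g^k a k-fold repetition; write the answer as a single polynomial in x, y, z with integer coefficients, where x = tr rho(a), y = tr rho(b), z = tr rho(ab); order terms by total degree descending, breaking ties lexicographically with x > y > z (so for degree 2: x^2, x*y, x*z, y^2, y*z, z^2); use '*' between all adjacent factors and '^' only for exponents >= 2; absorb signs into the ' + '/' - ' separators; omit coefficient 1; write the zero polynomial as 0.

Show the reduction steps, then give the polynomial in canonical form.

trace(a^-1 b) = trace(b) * trace(a) - trace(b a)   [inverse elimination on a] = x*y - z
trace(b a^-2) = trace(a^-1 b) * trace(a) - trace(a^-1 b a)   [inverse elimination on a] = x^2*y - x*z - y
trace(a^-3 b) = trace(b a^-2) * trace(a) - trace(b a^-1)   [inverse elimination on a] = x^3*y - x^2*z - 2*x*y + z
trace(a^-1 b a^-3) = trace(a^-3 b) * trace(a) - trace(a^-3 b a)   [inverse elimination on a] = x^4*y - x^3*z - 3*x^2*y + 2*x*z + y

x^4*y - x^3*z - 3*x^2*y + 2*x*z + y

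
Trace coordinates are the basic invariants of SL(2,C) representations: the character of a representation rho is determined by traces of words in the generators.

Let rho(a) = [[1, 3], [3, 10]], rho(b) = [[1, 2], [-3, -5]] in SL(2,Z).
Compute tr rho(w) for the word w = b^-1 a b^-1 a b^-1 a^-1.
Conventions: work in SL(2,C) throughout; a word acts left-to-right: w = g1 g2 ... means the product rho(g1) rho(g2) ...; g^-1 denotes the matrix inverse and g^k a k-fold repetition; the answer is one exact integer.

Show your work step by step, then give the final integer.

rho(b^-1) = [[-5, -2], [3, 1]]
... * rho(a) = [[1, 3], [3, 10]]  ->  [[-11, -35], [6, 19]]
... * rho(b^-1) = [[-5, -2], [3, 1]]  ->  [[-50, -13], [27, 7]]
... * rho(a) = [[1, 3], [3, 10]]  ->  [[-89, -280], [48, 151]]
... * rho(b^-1) = [[-5, -2], [3, 1]]  ->  [[-395, -102], [213, 55]]
... * rho(a^-1) = [[10, -3], [-3, 1]]  ->  [[-3644, 1083], [1965, -584]]
tr = -3644 + -584 = -4228

-4228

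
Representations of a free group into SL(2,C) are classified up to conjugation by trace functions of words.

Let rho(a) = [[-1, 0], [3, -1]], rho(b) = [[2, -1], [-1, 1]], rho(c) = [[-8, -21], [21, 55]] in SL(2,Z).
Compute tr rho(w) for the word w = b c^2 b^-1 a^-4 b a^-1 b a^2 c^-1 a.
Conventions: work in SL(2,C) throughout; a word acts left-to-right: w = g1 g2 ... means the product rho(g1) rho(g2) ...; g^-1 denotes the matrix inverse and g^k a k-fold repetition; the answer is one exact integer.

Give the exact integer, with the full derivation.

rho(b) = [[2, -1], [-1, 1]]
... * rho(c) = [[-8, -21], [21, 55]]  ->  [[-37, -97], [29, 76]]
... * rho(c) = [[-8, -21], [21, 55]]  ->  [[-1741, -4558], [1364, 3571]]
... * rho(b^-1) = [[1, 1], [1, 2]]  ->  [[-6299, -10857], [4935, 8506]]
... * rho(a^-1) = [[-1, 0], [-3, -1]]  ->  [[38870, 10857], [-30453, -8506]]
... * rho(a^-1) = [[-1, 0], [-3, -1]]  ->  [[-71441, -10857], [55971, 8506]]
... * rho(a^-1) = [[-1, 0], [-3, -1]]  ->  [[104012, 10857], [-81489, -8506]]
... * rho(a^-1) = [[-1, 0], [-3, -1]]  ->  [[-136583, -10857], [107007, 8506]]
... * rho(b) = [[2, -1], [-1, 1]]  ->  [[-262309, 125726], [205508, -98501]]
... * rho(a^-1) = [[-1, 0], [-3, -1]]  ->  [[-114869, -125726], [89995, 98501]]
... * rho(b) = [[2, -1], [-1, 1]]  ->  [[-104012, -10857], [81489, 8506]]
... * rho(a) = [[-1, 0], [3, -1]]  ->  [[71441, 10857], [-55971, -8506]]
... * rho(a) = [[-1, 0], [3, -1]]  ->  [[-38870, -10857], [30453, 8506]]
... * rho(c^-1) = [[55, 21], [-21, -8]]  ->  [[-1909853, -729414], [1496289, 571465]]
... * rho(a) = [[-1, 0], [3, -1]]  ->  [[-278389, 729414], [218106, -571465]]
tr = -278389 + -571465 = -849854

-849854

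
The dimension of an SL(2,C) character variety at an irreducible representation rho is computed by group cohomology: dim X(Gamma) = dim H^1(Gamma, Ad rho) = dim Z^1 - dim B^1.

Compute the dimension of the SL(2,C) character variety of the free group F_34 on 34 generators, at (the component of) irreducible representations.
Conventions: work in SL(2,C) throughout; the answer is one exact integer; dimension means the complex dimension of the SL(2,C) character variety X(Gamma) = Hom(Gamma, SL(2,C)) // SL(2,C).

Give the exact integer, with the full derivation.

99

Here Gamma is free of rank 34 — no relator constrains a cocycle.
A cocycle picks one sl_2 vector per generator freely, giving dim Z^1 = 3*34 = 102.
dim B^1 = 3: the coboundary map is injective because an irreducible image has centralizer 0 in sl_2.
dim H^1 = 102 - 3 = 99, which is dim X.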